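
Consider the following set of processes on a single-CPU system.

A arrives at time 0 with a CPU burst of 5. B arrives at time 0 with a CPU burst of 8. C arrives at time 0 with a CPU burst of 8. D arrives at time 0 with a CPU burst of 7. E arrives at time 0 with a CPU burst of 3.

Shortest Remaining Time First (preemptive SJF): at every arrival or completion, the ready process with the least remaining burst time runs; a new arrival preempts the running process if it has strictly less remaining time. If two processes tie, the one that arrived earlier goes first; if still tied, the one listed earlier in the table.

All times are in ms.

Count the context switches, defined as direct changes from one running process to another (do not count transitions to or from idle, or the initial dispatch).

Gantt: | E 0-3 | A 3-8 | D 8-15 | B 15-23 | C 23-31 |
Completion: A=8  B=23  C=31  D=15  E=3
Turnaround (C−A): A=8  B=23  C=31  D=15  E=3

4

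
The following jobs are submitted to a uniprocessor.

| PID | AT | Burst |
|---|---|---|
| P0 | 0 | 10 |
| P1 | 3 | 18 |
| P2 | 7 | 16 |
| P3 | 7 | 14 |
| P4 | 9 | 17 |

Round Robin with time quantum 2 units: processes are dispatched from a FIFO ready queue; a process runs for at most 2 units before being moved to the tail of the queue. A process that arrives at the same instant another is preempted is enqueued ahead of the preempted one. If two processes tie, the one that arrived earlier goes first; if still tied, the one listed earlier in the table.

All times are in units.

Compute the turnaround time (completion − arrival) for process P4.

Timeline: | P0 0-4 | P1 4-6 | P0 6-8 | P1 8-10 | P2 10-12 | P3 12-14 | P0 14-16 | P4 16-18 | P1 18-20 | P2 20-22 | P3 22-24 | P0 24-26 | P4 26-28 | P1 28-30 | P2 30-32 | P3 32-34 | P4 34-36 | P1 36-38 | P2 38-40 | P3 40-42 | P4 42-44 | P1 44-46 | P2 46-48 | P3 48-50 | P4 50-52 | P1 52-54 | P2 54-56 | P3 56-58 | P4 58-60 | P1 60-62 | P2 62-64 | P3 64-66 | P4 66-68 | P1 68-70 | P2 70-72 | P4 72-75 |
Completion: P0=26  P1=70  P2=72  P3=66  P4=75
Turnaround (C−A): P0=26  P1=67  P2=65  P3=59  P4=66
Turnaround(P4) = completion − arrival = 75 − 9 = 66

66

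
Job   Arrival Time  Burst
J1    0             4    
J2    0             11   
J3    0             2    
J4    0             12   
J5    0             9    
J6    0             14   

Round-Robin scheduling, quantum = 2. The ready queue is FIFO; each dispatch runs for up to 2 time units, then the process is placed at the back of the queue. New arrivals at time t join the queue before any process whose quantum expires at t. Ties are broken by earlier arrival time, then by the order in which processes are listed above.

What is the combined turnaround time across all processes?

209

Schedule: | J1 0-2 | J2 2-4 | J3 4-6 | J4 6-8 | J5 8-10 | J6 10-12 | J1 12-14 | J2 14-16 | J4 16-18 | J5 18-20 | J6 20-22 | J2 22-24 | J4 24-26 | J5 26-28 | J6 28-30 | J2 30-32 | J4 32-34 | J5 34-36 | J6 36-38 | J2 38-40 | J4 40-42 | J5 42-43 | J6 43-45 | J2 45-46 | J4 46-48 | J6 48-52 |
Completion: J1=14  J2=46  J3=6  J4=48  J5=43  J6=52
Turnaround (C−A): J1=14  J2=46  J3=6  J4=48  J5=43  J6=52
Turnaround = completion − arrival: J1=14, J2=46, J3=6, J4=48, J5=43, J6=52
Total turnaround = 14 + 46 + 6 + 48 + 43 + 52 = 209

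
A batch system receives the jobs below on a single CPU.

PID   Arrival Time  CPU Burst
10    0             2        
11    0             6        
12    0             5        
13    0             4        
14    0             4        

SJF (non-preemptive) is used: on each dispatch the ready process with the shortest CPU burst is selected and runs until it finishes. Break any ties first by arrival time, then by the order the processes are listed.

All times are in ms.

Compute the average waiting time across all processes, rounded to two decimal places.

6.60

Gantt: | 10 0-2 | 13 2-6 | 14 6-10 | 12 10-15 | 11 15-21 |
Completion: 10=2  11=21  12=15  13=6  14=10
Turnaround (C−A): 10=2  11=21  12=15  13=6  14=10
Waiting times: 10=0, 11=15, 12=10, 13=2, 14=6
Average waiting = (0+15+10+2+6) / 5 = 33/5 = 6.60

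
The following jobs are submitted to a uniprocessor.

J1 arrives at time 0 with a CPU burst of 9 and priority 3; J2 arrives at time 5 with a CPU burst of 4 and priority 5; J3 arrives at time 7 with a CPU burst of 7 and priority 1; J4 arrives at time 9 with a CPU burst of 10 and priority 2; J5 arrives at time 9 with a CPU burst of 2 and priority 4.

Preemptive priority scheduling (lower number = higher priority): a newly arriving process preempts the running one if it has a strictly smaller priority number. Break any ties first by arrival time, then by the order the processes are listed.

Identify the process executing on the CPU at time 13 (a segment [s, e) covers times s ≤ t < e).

Gantt: | J1 0-7 | J3 7-14 | J4 14-24 | J1 24-26 | J5 26-28 | J2 28-32 |
Completion: J1=26  J2=32  J3=14  J4=24  J5=28
Turnaround (C−A): J1=26  J2=27  J3=7  J4=15  J5=19

J3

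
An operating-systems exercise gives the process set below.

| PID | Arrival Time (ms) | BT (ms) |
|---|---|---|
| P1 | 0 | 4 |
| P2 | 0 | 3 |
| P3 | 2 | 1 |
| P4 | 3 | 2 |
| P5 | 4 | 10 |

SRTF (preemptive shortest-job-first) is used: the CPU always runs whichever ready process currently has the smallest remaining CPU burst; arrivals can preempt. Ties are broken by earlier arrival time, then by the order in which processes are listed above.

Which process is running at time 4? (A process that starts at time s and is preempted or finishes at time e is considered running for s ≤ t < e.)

Timeline: | P2 0-3 | P3 3-4 | P4 4-6 | P1 6-10 | P5 10-20 |
Completion: P1=10  P2=3  P3=4  P4=6  P5=20
Turnaround (C−A): P1=10  P2=3  P3=2  P4=3  P5=16

P4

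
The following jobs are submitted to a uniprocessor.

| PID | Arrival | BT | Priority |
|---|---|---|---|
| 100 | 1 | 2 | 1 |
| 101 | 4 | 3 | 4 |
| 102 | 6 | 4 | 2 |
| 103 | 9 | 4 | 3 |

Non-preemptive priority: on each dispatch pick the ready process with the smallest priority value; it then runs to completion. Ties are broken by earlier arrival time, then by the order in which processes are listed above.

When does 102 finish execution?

11

Schedule: | idle 0-1 | 100 1-3 | idle 3-4 | 101 4-7 | 102 7-11 | 103 11-15 |
Completion: 100=3  101=7  102=11  103=15
Turnaround (C−A): 100=2  101=3  102=5  103=6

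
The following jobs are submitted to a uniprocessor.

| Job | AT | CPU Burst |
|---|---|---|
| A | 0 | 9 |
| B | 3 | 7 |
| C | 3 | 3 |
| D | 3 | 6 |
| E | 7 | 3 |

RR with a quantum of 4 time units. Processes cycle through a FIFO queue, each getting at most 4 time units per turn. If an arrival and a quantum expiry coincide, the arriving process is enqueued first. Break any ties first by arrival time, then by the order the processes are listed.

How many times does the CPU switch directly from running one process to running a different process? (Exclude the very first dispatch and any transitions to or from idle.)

Schedule: | A 0-4 | B 4-8 | C 8-11 | D 11-15 | A 15-19 | E 19-22 | B 22-25 | D 25-27 | A 27-28 |
Completion: A=28  B=25  C=11  D=27  E=22

8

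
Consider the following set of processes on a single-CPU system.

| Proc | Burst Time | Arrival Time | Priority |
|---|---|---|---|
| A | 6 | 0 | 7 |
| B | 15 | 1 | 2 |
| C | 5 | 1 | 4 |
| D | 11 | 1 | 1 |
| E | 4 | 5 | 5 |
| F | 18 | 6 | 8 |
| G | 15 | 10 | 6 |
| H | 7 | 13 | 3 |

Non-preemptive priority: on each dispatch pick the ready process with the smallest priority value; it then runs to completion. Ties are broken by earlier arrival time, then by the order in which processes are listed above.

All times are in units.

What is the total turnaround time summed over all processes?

293

Timeline: | A 0-6 | D 6-17 | B 17-32 | H 32-39 | C 39-44 | E 44-48 | G 48-63 | F 63-81 |
Completion: A=6  B=32  C=44  D=17  E=48  F=81  G=63  H=39
Turnaround (C−A): A=6  B=31  C=43  D=16  E=43  F=75  G=53  H=26
Turnaround = completion − arrival: A=6, B=31, C=43, D=16, E=43, F=75, G=53, H=26
Total turnaround = 6 + 31 + 43 + 16 + 43 + 75 + 53 + 26 = 293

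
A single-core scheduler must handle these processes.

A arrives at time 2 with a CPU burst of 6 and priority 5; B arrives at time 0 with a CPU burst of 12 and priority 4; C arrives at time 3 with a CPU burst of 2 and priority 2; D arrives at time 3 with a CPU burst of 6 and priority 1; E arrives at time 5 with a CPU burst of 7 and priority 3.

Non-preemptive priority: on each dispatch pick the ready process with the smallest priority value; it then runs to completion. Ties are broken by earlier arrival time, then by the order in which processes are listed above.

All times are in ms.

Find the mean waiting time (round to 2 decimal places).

12.80

Gantt: | B 0-12 | D 12-18 | C 18-20 | E 20-27 | A 27-33 |
Completion: A=33  B=12  C=20  D=18  E=27
Turnaround (C−A): A=31  B=12  C=17  D=15  E=22
Waiting times: A=25, B=0, C=15, D=9, E=15
Average waiting = (25+0+15+9+15) / 5 = 64/5 = 12.80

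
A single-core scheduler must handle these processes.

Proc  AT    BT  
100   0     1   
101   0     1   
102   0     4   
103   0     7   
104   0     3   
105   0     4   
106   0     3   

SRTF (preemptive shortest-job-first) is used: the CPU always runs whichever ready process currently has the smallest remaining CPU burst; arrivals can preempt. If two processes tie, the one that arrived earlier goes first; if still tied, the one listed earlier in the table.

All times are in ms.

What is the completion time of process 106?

Schedule: | 100 0-1 | 101 1-2 | 104 2-5 | 106 5-8 | 102 8-12 | 105 12-16 | 103 16-23 |
Completion: 100=1  101=2  102=12  103=23  104=5  105=16  106=8

8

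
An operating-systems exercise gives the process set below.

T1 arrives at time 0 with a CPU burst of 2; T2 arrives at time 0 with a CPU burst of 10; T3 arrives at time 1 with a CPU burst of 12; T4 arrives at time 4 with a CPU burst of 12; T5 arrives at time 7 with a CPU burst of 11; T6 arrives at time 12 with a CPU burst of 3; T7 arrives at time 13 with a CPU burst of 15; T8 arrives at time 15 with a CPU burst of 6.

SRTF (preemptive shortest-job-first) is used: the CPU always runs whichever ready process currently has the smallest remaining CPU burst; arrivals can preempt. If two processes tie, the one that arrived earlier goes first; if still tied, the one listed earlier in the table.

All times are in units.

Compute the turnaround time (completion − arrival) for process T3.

Timeline: | T1 0-2 | T2 2-12 | T6 12-15 | T8 15-21 | T5 21-32 | T3 32-44 | T4 44-56 | T7 56-71 |
Completion: T1=2  T2=12  T3=44  T4=56  T5=32  T6=15  T7=71  T8=21
Turnaround(T3) = completion − arrival = 44 − 1 = 43

43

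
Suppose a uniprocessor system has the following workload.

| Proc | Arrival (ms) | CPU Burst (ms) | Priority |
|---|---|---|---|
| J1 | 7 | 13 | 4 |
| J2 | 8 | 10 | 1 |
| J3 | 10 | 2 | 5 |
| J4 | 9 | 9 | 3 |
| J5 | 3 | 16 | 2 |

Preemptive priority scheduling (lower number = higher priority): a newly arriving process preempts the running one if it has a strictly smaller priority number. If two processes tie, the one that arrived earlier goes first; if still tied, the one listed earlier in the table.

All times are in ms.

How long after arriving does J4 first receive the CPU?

20

Gantt: | idle 0-3 | J5 3-8 | J2 8-18 | J5 18-29 | J4 29-38 | J1 38-51 | J3 51-53 |
Completion: J1=51  J2=18  J3=53  J4=38  J5=29
Turnaround (C−A): J1=44  J2=10  J3=43  J4=29  J5=26
Response(J4) = first start − arrival = 29 − 9 = 20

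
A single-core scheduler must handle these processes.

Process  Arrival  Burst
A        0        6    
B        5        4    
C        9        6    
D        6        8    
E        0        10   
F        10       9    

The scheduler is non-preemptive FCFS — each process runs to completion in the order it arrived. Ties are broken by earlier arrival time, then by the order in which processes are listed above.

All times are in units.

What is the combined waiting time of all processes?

Gantt: | A 0-6 | E 6-16 | B 16-20 | D 20-28 | C 28-34 | F 34-43 |
Completion: A=6  B=20  C=34  D=28  E=16  F=43
Waiting = turnaround − burst: A=0, B=11, C=19, D=14, E=6, F=24
Total waiting = 0 + 11 + 19 + 14 + 6 + 24 = 74

74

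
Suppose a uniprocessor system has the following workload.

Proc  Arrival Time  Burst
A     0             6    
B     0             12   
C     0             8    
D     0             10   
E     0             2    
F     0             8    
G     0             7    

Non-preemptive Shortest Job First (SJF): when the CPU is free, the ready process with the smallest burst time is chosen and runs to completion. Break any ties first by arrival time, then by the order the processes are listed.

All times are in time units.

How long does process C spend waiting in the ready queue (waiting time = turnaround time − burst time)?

15

Timeline: | E 0-2 | A 2-8 | G 8-15 | C 15-23 | F 23-31 | D 31-41 | B 41-53 |
Completion: A=8  B=53  C=23  D=41  E=2  F=31  G=15
Waiting(C) = turnaround − burst = 23 − 8 = 15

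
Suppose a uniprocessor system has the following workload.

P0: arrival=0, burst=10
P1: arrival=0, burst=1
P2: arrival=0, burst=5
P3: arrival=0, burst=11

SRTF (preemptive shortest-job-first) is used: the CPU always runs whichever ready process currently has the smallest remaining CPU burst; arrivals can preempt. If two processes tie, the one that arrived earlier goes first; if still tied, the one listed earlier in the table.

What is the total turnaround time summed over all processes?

50

Schedule: | P1 0-1 | P2 1-6 | P0 6-16 | P3 16-27 |
Completion: P0=16  P1=1  P2=6  P3=27
Turnaround (C−A): P0=16  P1=1  P2=6  P3=27
Turnaround = completion − arrival: P0=16, P1=1, P2=6, P3=27
Total turnaround = 16 + 1 + 6 + 27 = 50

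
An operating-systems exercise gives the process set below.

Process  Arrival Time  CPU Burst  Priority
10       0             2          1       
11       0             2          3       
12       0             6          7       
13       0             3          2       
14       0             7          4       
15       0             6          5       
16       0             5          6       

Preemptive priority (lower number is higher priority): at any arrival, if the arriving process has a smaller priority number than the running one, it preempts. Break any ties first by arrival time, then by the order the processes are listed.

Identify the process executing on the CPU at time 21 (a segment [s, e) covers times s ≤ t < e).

Gantt: | 10 0-2 | 13 2-5 | 11 5-7 | 14 7-14 | 15 14-20 | 16 20-25 | 12 25-31 |
Completion: 10=2  11=7  12=31  13=5  14=14  15=20  16=25

16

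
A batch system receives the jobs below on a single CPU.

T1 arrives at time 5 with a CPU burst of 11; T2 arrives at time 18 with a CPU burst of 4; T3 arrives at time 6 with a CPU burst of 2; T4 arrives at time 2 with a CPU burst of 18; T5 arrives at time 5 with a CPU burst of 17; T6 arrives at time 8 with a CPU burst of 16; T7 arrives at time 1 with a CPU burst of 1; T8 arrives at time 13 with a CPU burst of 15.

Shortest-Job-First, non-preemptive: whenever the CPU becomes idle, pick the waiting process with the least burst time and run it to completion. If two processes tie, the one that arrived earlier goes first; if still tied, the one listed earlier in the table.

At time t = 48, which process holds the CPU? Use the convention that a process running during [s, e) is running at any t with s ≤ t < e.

T8

Gantt: | idle 0-1 | T7 1-2 | T4 2-20 | T3 20-22 | T2 22-26 | T1 26-37 | T8 37-52 | T6 52-68 | T5 68-85 |
Completion: T1=37  T2=26  T3=22  T4=20  T5=85  T6=68  T7=2  T8=52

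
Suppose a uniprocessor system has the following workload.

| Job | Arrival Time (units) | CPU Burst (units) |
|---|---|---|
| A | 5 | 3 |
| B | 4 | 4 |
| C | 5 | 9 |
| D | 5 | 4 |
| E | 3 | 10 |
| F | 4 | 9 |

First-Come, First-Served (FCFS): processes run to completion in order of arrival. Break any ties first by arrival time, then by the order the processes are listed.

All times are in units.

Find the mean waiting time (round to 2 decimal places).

Gantt: | idle 0-3 | E 3-13 | B 13-17 | F 17-26 | A 26-29 | C 29-38 | D 38-42 |
Completion: A=29  B=17  C=38  D=42  E=13  F=26
Turnaround (C−A): A=24  B=13  C=33  D=37  E=10  F=22
Waiting times: A=21, B=9, C=24, D=33, E=0, F=13
Average waiting = (21+9+24+33+0+13) / 6 = 100/6 = 16.67

16.67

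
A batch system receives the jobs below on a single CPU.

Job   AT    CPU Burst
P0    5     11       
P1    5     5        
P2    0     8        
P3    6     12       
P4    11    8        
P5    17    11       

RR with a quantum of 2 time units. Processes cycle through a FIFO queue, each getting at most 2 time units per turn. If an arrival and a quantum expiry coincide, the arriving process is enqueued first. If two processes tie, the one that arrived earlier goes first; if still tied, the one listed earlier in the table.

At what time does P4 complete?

45

Timeline: | P2 0-6 | P0 6-8 | P1 8-10 | P3 10-12 | P2 12-14 | P0 14-16 | P1 16-18 | P4 18-20 | P3 20-22 | P0 22-24 | P5 24-26 | P1 26-27 | P4 27-29 | P3 29-31 | P0 31-33 | P5 33-35 | P4 35-37 | P3 37-39 | P0 39-41 | P5 41-43 | P4 43-45 | P3 45-47 | P0 47-48 | P5 48-50 | P3 50-52 | P5 52-55 |
Completion: P0=48  P1=27  P2=14  P3=52  P4=45  P5=55
Turnaround (C−A): P0=43  P1=22  P2=14  P3=46  P4=34  P5=38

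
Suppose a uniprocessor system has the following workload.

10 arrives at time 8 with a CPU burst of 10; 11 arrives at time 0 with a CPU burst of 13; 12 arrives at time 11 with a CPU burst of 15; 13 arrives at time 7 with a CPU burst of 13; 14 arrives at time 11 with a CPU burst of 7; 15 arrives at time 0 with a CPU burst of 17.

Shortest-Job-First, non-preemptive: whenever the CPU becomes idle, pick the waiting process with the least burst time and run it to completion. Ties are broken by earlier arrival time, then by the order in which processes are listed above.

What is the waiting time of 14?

Schedule: | 11 0-13 | 14 13-20 | 10 20-30 | 13 30-43 | 12 43-58 | 15 58-75 |
Completion: 10=30  11=13  12=58  13=43  14=20  15=75
Waiting(14) = turnaround − burst = 9 − 7 = 2

2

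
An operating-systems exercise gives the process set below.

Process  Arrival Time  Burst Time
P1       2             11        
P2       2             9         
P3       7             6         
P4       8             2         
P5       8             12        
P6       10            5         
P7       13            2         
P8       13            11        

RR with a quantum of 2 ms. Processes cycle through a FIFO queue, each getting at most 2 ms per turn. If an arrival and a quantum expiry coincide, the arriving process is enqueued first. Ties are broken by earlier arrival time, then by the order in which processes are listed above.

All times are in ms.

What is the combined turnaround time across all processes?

Gantt: | idle 0-2 | P1 2-4 | P2 4-6 | P1 6-8 | P2 8-10 | P3 10-12 | P4 12-14 | P5 14-16 | P1 16-18 | P6 18-20 | P2 20-22 | P3 22-24 | P7 24-26 | P8 26-28 | P5 28-30 | P1 30-32 | P6 32-34 | P2 34-36 | P3 36-38 | P8 38-40 | P5 40-42 | P1 42-44 | P6 44-45 | P2 45-46 | P8 46-48 | P5 48-50 | P1 50-51 | P8 51-53 | P5 53-55 | P8 55-57 | P5 57-59 | P8 59-60 |
Completion: P1=51  P2=46  P3=38  P4=14  P5=59  P6=45  P7=26  P8=60
Turnaround (C−A): P1=49  P2=44  P3=31  P4=6  P5=51  P6=35  P7=13  P8=47
Turnaround = completion − arrival: P1=49, P2=44, P3=31, P4=6, P5=51, P6=35, P7=13, P8=47
Total turnaround = 49 + 44 + 31 + 6 + 51 + 35 + 13 + 47 = 276

276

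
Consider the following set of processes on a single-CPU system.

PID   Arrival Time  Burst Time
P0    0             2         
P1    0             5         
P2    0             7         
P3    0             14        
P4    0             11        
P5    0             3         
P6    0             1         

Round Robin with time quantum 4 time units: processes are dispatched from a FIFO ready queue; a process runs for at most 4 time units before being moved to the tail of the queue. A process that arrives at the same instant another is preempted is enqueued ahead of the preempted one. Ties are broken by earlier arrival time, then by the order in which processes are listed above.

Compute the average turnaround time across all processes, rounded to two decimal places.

25.43

Gantt: | P0 0-2 | P1 2-6 | P2 6-10 | P3 10-14 | P4 14-18 | P5 18-21 | P6 21-22 | P1 22-23 | P2 23-26 | P3 26-30 | P4 30-34 | P3 34-38 | P4 38-41 | P3 41-43 |
Completion: P0=2  P1=23  P2=26  P3=43  P4=41  P5=21  P6=22
Turnaround (C−A): P0=2  P1=23  P2=26  P3=43  P4=41  P5=21  P6=22
Turnaround times: P0=2, P1=23, P2=26, P3=43, P4=41, P5=21, P6=22
Average turnaround = (2+23+26+43+41+21+22) / 7 = 178/7 = 25.43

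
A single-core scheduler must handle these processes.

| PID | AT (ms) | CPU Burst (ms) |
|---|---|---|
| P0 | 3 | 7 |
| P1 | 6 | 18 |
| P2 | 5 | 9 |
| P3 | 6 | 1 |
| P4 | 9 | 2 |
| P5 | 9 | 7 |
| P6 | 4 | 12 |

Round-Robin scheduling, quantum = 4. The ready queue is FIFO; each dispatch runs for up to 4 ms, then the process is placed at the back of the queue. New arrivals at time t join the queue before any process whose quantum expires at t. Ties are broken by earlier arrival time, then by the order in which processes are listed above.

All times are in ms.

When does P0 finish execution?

Gantt: | idle 0-3 | P0 3-7 | P6 7-11 | P2 11-15 | P1 15-19 | P3 19-20 | P0 20-23 | P4 23-25 | P5 25-29 | P6 29-33 | P2 33-37 | P1 37-41 | P5 41-44 | P6 44-48 | P2 48-49 | P1 49-59 |
Completion: P0=23  P1=59  P2=49  P3=20  P4=25  P5=44  P6=48
Turnaround (C−A): P0=20  P1=53  P2=44  P3=14  P4=16  P5=35  P6=44

23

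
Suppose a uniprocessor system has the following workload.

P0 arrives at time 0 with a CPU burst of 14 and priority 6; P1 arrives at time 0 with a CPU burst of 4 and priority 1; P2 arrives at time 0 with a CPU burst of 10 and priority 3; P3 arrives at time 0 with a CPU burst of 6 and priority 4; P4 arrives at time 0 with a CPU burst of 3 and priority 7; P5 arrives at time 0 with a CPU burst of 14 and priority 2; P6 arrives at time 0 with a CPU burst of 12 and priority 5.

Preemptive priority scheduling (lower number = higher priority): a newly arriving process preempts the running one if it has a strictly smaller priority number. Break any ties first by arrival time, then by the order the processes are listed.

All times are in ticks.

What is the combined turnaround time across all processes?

Gantt: | P1 0-4 | P5 4-18 | P2 18-28 | P3 28-34 | P6 34-46 | P0 46-60 | P4 60-63 |
Completion: P0=60  P1=4  P2=28  P3=34  P4=63  P5=18  P6=46
Turnaround (C−A): P0=60  P1=4  P2=28  P3=34  P4=63  P5=18  P6=46
Turnaround = completion − arrival: P0=60, P1=4, P2=28, P3=34, P4=63, P5=18, P6=46
Total turnaround = 60 + 4 + 28 + 34 + 63 + 18 + 46 = 253

253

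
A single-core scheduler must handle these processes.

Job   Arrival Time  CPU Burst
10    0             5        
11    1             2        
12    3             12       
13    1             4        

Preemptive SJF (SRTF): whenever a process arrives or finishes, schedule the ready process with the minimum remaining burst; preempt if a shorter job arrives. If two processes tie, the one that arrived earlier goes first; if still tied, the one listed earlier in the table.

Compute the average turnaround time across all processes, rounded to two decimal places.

Gantt: | 10 0-1 | 11 1-3 | 10 3-7 | 13 7-11 | 12 11-23 |
Completion: 10=7  11=3  12=23  13=11
Turnaround times: 10=7, 11=2, 12=20, 13=10
Average turnaround = (7+2+20+10) / 4 = 39/4 = 9.75

9.75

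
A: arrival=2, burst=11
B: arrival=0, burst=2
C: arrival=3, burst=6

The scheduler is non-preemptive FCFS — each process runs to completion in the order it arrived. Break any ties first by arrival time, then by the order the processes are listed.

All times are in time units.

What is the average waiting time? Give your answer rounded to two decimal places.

3.33

Timeline: | B 0-2 | A 2-13 | C 13-19 |
Completion: A=13  B=2  C=19
Turnaround (C−A): A=11  B=2  C=16
Waiting times: A=0, B=0, C=10
Average waiting = (0+0+10) / 3 = 10/3 = 3.33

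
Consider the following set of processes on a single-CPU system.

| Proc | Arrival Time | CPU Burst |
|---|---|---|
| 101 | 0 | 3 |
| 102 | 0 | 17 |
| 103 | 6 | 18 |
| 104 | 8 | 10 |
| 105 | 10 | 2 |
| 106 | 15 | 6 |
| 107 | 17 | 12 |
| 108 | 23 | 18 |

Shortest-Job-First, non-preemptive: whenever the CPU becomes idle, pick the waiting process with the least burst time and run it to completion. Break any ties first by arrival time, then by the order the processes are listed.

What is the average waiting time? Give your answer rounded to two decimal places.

18.75

Schedule: | 101 0-3 | 102 3-20 | 105 20-22 | 106 22-28 | 104 28-38 | 107 38-50 | 103 50-68 | 108 68-86 |
Completion: 101=3  102=20  103=68  104=38  105=22  106=28  107=50  108=86
Waiting times: 101=0, 102=3, 103=44, 104=20, 105=10, 106=7, 107=21, 108=45
Average waiting = (0+3+44+20+10+7+21+45) / 8 = 150/8 = 18.75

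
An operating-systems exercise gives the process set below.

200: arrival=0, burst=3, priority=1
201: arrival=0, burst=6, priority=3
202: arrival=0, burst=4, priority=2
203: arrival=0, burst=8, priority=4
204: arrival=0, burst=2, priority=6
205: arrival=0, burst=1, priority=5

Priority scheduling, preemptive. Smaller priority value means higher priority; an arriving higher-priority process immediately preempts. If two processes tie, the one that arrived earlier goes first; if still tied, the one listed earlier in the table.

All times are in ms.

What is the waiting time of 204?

22

Timeline: | 200 0-3 | 202 3-7 | 201 7-13 | 203 13-21 | 205 21-22 | 204 22-24 |
Completion: 200=3  201=13  202=7  203=21  204=24  205=22
Turnaround (C−A): 200=3  201=13  202=7  203=21  204=24  205=22
Waiting(204) = turnaround − burst = 24 − 2 = 22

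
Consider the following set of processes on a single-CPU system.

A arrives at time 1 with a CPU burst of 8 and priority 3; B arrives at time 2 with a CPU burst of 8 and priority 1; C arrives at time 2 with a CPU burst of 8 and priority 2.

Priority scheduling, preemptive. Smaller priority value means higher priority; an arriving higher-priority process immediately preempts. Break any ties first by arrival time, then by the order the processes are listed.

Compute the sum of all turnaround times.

Gantt: | idle 0-1 | A 1-2 | B 2-10 | C 10-18 | A 18-25 |
Completion: A=25  B=10  C=18
Turnaround (C−A): A=24  B=8  C=16
Turnaround = completion − arrival: A=24, B=8, C=16
Total turnaround = 24 + 8 + 16 = 48

48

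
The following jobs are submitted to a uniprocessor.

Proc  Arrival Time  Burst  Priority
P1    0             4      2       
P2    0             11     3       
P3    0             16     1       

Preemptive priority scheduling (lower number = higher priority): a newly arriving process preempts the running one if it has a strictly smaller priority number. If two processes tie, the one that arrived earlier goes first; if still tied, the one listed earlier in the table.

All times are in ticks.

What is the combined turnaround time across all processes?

Schedule: | P3 0-16 | P1 16-20 | P2 20-31 |
Completion: P1=20  P2=31  P3=16
Turnaround = completion − arrival: P1=20, P2=31, P3=16
Total turnaround = 20 + 31 + 16 = 67

67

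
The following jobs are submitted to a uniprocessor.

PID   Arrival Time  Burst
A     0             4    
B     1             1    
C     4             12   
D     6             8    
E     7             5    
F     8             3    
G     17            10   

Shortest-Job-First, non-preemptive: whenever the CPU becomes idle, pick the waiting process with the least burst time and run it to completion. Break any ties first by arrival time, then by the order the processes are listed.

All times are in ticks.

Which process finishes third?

C

Schedule: | A 0-4 | B 4-5 | C 5-17 | F 17-20 | E 20-25 | D 25-33 | G 33-43 |
Completion: A=4  B=5  C=17  D=33  E=25  F=20  G=43
Turnaround (C−A): A=4  B=4  C=13  D=27  E=18  F=12  G=26
Finish order: A → B → C → F → E → D → G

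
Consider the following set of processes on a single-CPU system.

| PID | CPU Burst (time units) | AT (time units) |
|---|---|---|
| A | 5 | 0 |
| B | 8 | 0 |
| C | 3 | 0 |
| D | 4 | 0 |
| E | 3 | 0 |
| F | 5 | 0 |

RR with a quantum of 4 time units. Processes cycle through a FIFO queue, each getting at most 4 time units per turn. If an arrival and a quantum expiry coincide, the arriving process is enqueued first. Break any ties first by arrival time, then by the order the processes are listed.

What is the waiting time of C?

Gantt: | A 0-4 | B 4-8 | C 8-11 | D 11-15 | E 15-18 | F 18-22 | A 22-23 | B 23-27 | F 27-28 |
Completion: A=23  B=27  C=11  D=15  E=18  F=28
Turnaround (C−A): A=23  B=27  C=11  D=15  E=18  F=28
Waiting(C) = turnaround − burst = 11 − 3 = 8

8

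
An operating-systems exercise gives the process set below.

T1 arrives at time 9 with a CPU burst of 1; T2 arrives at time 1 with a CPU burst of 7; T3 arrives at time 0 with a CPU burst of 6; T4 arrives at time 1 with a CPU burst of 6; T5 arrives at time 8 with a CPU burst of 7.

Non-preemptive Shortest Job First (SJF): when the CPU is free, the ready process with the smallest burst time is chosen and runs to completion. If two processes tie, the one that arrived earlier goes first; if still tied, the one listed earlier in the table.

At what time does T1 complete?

Timeline: | T3 0-6 | T4 6-12 | T1 12-13 | T2 13-20 | T5 20-27 |
Completion: T1=13  T2=20  T3=6  T4=12  T5=27

13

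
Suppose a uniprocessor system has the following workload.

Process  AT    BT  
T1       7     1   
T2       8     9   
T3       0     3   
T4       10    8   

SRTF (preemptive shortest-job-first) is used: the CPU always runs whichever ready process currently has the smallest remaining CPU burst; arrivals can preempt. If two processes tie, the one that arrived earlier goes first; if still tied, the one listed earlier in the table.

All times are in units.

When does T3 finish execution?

Timeline: | T3 0-3 | idle 3-7 | T1 7-8 | T2 8-17 | T4 17-25 |
Completion: T1=8  T2=17  T3=3  T4=25
Turnaround (C−A): T1=1  T2=9  T3=3  T4=15

3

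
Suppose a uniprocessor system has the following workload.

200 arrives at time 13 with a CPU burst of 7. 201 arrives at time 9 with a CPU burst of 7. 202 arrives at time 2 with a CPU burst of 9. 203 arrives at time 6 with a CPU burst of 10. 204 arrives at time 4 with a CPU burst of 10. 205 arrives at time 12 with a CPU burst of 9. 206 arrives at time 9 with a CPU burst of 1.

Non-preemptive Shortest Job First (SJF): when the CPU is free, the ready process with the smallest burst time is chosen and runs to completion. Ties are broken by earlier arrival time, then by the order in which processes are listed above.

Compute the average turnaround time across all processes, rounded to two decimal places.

Schedule: | idle 0-2 | 202 2-11 | 206 11-12 | 201 12-19 | 200 19-26 | 205 26-35 | 204 35-45 | 203 45-55 |
Completion: 200=26  201=19  202=11  203=55  204=45  205=35  206=12
Turnaround times: 200=13, 201=10, 202=9, 203=49, 204=41, 205=23, 206=3
Average turnaround = (13+10+9+49+41+23+3) / 7 = 148/7 = 21.14

21.14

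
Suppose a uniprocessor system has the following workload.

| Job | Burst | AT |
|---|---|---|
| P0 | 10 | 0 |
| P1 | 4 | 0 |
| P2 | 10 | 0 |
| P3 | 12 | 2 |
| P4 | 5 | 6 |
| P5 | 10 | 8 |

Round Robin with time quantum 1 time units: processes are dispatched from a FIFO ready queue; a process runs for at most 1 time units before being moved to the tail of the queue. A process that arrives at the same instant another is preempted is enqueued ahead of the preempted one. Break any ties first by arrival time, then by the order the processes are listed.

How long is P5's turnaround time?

Schedule: | P0 0-1 | P1 1-2 | P2 2-3 | P0 3-4 | P3 4-5 | P1 5-6 | P2 6-7 | P0 7-8 | P3 8-9 | P4 9-10 | P1 10-11 | P2 11-12 | P5 12-13 | P0 13-14 | P3 14-15 | P4 15-16 | P1 16-17 | P2 17-18 | P5 18-19 | P0 19-20 | P3 20-21 | P4 21-22 | P2 22-23 | P5 23-24 | P0 24-25 | P3 25-26 | P4 26-27 | P2 27-28 | P5 28-29 | P0 29-30 | P3 30-31 | P4 31-32 | P2 32-33 | P5 33-34 | P0 34-35 | P3 35-36 | P2 36-37 | P5 37-38 | P0 38-39 | P3 39-40 | P2 40-41 | P5 41-42 | P0 42-43 | P3 43-44 | P2 44-45 | P5 45-46 | P3 46-47 | P5 47-48 | P3 48-49 | P5 49-50 | P3 50-51 |
Completion: P0=43  P1=17  P2=45  P3=51  P4=32  P5=50
Turnaround(P5) = completion − arrival = 50 − 8 = 42

42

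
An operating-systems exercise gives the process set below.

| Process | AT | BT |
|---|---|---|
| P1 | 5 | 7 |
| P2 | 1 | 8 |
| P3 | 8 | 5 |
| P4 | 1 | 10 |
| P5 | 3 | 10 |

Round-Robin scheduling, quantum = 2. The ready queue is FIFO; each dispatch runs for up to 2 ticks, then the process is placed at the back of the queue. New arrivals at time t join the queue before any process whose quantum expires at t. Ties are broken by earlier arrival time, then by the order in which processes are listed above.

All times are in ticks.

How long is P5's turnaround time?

38

Schedule: | idle 0-1 | P2 1-3 | P4 3-5 | P5 5-7 | P2 7-9 | P1 9-11 | P4 11-13 | P5 13-15 | P3 15-17 | P2 17-19 | P1 19-21 | P4 21-23 | P5 23-25 | P3 25-27 | P2 27-29 | P1 29-31 | P4 31-33 | P5 33-35 | P3 35-36 | P1 36-37 | P4 37-39 | P5 39-41 |
Completion: P1=37  P2=29  P3=36  P4=39  P5=41
Turnaround (C−A): P1=32  P2=28  P3=28  P4=38  P5=38
Turnaround(P5) = completion − arrival = 41 − 3 = 38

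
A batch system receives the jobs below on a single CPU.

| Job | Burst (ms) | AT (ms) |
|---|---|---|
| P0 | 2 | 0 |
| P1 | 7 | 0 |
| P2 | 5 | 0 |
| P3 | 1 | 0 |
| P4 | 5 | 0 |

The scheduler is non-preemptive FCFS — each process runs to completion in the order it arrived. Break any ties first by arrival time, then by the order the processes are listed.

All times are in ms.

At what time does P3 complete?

15

Timeline: | P0 0-2 | P1 2-9 | P2 9-14 | P3 14-15 | P4 15-20 |
Completion: P0=2  P1=9  P2=14  P3=15  P4=20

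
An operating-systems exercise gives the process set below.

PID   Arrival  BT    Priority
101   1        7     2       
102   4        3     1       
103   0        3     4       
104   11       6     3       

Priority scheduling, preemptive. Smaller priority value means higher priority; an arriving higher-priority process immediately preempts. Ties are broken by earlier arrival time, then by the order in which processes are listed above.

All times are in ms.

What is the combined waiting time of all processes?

19

Schedule: | 103 0-1 | 101 1-4 | 102 4-7 | 101 7-11 | 104 11-17 | 103 17-19 |
Completion: 101=11  102=7  103=19  104=17
Turnaround (C−A): 101=10  102=3  103=19  104=6
Waiting = turnaround − burst: 101=3, 102=0, 103=16, 104=0
Total waiting = 3 + 0 + 16 + 0 = 19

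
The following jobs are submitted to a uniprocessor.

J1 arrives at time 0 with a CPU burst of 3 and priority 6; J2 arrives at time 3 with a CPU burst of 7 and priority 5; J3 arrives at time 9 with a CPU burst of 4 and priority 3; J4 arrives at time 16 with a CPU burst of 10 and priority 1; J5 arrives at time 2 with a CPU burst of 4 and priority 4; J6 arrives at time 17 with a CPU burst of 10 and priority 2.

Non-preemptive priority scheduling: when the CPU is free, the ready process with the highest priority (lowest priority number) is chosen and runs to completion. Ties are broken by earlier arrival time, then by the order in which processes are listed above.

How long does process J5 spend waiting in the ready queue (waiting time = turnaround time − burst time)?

1

Gantt: | J1 0-3 | J5 3-7 | J2 7-14 | J3 14-18 | J4 18-28 | J6 28-38 |
Completion: J1=3  J2=14  J3=18  J4=28  J5=7  J6=38
Waiting(J5) = turnaround − burst = 5 − 4 = 1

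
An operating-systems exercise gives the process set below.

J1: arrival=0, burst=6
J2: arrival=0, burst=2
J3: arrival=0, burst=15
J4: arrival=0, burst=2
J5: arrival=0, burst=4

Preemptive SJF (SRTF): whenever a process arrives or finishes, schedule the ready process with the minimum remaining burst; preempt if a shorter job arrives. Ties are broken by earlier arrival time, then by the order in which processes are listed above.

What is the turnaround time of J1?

14

Timeline: | J2 0-2 | J4 2-4 | J5 4-8 | J1 8-14 | J3 14-29 |
Completion: J1=14  J2=2  J3=29  J4=4  J5=8
Turnaround (C−A): J1=14  J2=2  J3=29  J4=4  J5=8
Turnaround(J1) = completion − arrival = 14 − 0 = 14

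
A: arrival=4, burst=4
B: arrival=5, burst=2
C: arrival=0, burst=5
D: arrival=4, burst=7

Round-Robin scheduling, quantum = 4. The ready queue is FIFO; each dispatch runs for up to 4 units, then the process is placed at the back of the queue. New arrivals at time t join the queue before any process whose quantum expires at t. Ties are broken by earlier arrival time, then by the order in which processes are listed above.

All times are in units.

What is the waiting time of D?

Timeline: | C 0-4 | A 4-8 | D 8-12 | C 12-13 | B 13-15 | D 15-18 |
Completion: A=8  B=15  C=13  D=18
Turnaround (C−A): A=4  B=10  C=13  D=14
Waiting(D) = turnaround − burst = 14 − 7 = 7

7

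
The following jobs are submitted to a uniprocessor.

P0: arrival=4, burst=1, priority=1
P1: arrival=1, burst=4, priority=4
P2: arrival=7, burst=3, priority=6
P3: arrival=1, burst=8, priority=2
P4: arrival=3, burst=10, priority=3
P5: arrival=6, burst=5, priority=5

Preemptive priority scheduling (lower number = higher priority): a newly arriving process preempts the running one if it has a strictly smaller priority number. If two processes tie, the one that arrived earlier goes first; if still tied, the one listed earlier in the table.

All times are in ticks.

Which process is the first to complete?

Gantt: | idle 0-1 | P3 1-4 | P0 4-5 | P3 5-10 | P4 10-20 | P1 20-24 | P5 24-29 | P2 29-32 |
Completion: P0=5  P1=24  P2=32  P3=10  P4=20  P5=29
Turnaround (C−A): P0=1  P1=23  P2=25  P3=9  P4=17  P5=23
Finish order: P0 → P3 → P4 → P1 → P5 → P2

P0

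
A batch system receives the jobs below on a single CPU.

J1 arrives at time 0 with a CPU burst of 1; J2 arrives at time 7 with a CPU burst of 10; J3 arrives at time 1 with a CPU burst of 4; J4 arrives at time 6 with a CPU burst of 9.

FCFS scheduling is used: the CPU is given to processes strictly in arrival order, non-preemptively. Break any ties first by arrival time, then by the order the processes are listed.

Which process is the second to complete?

J3

Gantt: | J1 0-1 | J3 1-5 | idle 5-6 | J4 6-15 | J2 15-25 |
Completion: J1=1  J2=25  J3=5  J4=15
Turnaround (C−A): J1=1  J2=18  J3=4  J4=9
Finish order: J1 → J3 → J4 → J2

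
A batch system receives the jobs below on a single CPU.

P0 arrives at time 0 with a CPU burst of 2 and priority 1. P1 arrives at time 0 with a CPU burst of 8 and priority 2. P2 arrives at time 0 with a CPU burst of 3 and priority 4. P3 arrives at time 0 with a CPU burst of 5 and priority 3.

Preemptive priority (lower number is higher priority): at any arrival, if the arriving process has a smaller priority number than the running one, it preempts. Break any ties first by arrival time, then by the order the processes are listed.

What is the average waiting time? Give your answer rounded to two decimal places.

Schedule: | P0 0-2 | P1 2-10 | P3 10-15 | P2 15-18 |
Completion: P0=2  P1=10  P2=18  P3=15
Turnaround (C−A): P0=2  P1=10  P2=18  P3=15
Waiting times: P0=0, P1=2, P2=15, P3=10
Average waiting = (0+2+15+10) / 4 = 27/4 = 6.75

6.75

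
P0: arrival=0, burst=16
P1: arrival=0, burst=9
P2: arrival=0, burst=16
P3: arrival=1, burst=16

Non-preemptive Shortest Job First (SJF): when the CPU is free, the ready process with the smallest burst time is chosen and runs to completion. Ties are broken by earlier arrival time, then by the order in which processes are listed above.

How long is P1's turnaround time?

Timeline: | P1 0-9 | P0 9-25 | P2 25-41 | P3 41-57 |
Completion: P0=25  P1=9  P2=41  P3=57
Turnaround(P1) = completion − arrival = 9 − 0 = 9

9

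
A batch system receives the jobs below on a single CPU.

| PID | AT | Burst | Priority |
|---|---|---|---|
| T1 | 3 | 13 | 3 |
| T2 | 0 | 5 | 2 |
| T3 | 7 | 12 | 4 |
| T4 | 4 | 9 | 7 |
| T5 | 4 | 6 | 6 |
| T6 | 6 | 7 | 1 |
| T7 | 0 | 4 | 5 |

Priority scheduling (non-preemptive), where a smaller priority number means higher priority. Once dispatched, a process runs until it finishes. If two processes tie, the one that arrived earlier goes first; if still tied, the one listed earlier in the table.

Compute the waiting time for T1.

2

Schedule: | T2 0-5 | T1 5-18 | T6 18-25 | T3 25-37 | T7 37-41 | T5 41-47 | T4 47-56 |
Completion: T1=18  T2=5  T3=37  T4=56  T5=47  T6=25  T7=41
Turnaround (C−A): T1=15  T2=5  T3=30  T4=52  T5=43  T6=19  T7=41
Waiting(T1) = turnaround − burst = 15 − 13 = 2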